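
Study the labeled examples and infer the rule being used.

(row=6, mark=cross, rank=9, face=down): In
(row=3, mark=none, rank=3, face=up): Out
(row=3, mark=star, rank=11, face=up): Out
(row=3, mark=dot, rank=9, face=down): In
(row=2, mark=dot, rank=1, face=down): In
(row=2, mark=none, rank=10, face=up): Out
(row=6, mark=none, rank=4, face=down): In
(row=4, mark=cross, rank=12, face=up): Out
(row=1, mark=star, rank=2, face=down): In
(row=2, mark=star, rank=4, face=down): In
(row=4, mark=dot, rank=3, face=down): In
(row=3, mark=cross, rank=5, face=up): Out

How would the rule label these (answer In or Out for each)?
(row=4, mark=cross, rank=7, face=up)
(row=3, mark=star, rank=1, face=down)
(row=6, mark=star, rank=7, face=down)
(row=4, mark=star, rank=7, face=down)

'In' ⟺ face is down.

Out, In, In, In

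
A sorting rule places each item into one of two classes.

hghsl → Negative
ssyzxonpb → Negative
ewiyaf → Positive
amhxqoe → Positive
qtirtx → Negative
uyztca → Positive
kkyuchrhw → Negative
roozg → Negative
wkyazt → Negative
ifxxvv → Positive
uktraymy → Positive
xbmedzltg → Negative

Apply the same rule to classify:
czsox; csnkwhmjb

Rule: starts with a vowel. This holds for each 'Positive' example and fails for each 'Negative' one.

Negative, Negative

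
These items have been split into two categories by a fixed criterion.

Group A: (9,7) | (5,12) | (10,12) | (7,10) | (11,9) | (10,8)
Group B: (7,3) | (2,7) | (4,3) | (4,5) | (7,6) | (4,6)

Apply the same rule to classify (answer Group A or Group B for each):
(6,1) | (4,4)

Group B, Group B

Rule: sum ≥ 16. This holds for each 'Group A' example and fails for each 'Group B' one.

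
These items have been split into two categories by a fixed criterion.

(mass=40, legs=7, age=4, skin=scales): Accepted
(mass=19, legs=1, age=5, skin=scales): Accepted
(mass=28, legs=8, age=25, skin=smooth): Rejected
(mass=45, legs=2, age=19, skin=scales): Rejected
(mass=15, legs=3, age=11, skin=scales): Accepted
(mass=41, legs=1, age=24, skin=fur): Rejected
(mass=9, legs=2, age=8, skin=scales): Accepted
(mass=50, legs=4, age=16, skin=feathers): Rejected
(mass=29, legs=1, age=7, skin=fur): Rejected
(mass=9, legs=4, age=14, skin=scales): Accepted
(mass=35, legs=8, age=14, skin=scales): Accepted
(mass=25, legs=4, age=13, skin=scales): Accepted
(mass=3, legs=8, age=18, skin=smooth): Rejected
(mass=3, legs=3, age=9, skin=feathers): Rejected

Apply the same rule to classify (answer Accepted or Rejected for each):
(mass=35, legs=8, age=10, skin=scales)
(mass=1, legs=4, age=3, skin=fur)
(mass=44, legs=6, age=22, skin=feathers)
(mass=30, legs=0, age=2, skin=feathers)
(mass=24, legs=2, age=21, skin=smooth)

Accepted, Rejected, Rejected, Rejected, Rejected

All 'Accepted' examples share one property — skin is scales AND age ≤ 14 — and every 'Rejected' example lacks it.
(mass=35, legs=8, age=10, skin=scales) → skin is scales, age = 10 → Accepted. (mass=1, legs=4, age=3, skin=fur) → skin is fur, age = 3 → Rejected. (mass=44, legs=6, age=22, skin=feathers) → skin is feathers, age = 22 → Rejected. (mass=30, legs=0, age=2, skin=feathers) → skin is feathers, age = 2 → Rejected. (mass=24, legs=2, age=21, skin=smooth) → skin is smooth, age = 21 → Rejected.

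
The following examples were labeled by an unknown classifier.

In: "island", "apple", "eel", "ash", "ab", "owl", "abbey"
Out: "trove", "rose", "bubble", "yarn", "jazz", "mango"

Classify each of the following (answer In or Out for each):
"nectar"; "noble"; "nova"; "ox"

Out, Out, Out, In

Comparing the two groups points to one rule — starts with a vowel.
"nectar" → starts with 'n' → Out. "noble" → starts with 'n' → Out. "nova" → starts with 'n' → Out. "ox" → starts with 'o' → In.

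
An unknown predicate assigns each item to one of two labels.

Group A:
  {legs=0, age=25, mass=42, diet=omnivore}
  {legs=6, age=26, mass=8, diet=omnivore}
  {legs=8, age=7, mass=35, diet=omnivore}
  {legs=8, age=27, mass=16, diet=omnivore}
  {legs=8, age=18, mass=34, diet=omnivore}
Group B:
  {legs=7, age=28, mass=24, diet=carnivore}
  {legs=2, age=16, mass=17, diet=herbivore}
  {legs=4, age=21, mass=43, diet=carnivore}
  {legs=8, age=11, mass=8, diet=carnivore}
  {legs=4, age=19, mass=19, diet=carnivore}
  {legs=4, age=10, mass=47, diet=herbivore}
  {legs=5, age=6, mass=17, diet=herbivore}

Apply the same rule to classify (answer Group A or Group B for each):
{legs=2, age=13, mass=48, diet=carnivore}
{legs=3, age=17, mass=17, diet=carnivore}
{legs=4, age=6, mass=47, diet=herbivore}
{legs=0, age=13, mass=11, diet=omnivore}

One predicate separates the groups cleanly: diet is omnivore.
{legs=2, age=13, mass=48, diet=carnivore}: diet is carnivore — lacks this property, so Group B. {legs=3, age=17, mass=17, diet=carnivore}: diet is carnivore — lacks this property, so Group B. {legs=4, age=6, mass=47, diet=herbivore}: diet is herbivore — lacks this property, so Group B. {legs=0, age=13, mass=11, diet=omnivore}: diet is omnivore — meets the rule, so Group A.

Group B, Group B, Group B, Group A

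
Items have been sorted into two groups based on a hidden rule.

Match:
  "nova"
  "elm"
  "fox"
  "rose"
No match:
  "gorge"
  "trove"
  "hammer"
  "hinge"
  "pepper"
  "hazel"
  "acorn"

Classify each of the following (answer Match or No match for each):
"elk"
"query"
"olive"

Match, No match, No match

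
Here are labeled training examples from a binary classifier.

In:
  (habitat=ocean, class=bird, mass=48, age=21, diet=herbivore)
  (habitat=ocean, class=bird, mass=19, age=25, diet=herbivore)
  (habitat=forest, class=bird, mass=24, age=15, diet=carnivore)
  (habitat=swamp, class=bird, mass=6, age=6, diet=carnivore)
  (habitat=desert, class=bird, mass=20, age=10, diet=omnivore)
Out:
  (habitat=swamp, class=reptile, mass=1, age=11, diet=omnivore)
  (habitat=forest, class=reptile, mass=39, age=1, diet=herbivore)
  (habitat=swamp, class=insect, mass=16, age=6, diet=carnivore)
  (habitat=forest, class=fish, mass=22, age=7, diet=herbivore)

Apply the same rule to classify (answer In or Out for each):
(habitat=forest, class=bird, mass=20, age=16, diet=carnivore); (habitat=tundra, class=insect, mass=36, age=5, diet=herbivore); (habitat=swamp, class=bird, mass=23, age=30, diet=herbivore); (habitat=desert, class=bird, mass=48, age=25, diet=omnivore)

In, Out, In, In

All 'In' examples share one property — class is bird — and every 'Out' example lacks it.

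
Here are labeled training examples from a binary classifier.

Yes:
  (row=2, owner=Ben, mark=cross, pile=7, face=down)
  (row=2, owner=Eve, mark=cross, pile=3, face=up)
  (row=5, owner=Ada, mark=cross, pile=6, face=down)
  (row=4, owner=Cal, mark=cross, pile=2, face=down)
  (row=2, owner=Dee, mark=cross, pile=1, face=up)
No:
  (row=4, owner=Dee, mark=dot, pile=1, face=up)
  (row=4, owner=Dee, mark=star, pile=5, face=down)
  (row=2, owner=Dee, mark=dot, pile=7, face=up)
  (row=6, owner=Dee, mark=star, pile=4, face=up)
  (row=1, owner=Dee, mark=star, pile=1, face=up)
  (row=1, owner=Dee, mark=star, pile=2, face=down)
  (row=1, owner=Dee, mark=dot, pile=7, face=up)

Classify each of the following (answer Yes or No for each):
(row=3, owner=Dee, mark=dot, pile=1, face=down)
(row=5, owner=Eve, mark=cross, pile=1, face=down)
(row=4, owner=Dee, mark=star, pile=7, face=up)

All 'Yes' examples share one property — mark is cross — and every 'No' example lacks it.
No: (row=3, owner=Dee, mark=dot, pile=1, face=down), since mark is dot. Yes: (row=5, owner=Eve, mark=cross, pile=1, face=down), since mark is cross. No: (row=4, owner=Dee, mark=star, pile=7, face=up), since mark is star.

No, Yes, No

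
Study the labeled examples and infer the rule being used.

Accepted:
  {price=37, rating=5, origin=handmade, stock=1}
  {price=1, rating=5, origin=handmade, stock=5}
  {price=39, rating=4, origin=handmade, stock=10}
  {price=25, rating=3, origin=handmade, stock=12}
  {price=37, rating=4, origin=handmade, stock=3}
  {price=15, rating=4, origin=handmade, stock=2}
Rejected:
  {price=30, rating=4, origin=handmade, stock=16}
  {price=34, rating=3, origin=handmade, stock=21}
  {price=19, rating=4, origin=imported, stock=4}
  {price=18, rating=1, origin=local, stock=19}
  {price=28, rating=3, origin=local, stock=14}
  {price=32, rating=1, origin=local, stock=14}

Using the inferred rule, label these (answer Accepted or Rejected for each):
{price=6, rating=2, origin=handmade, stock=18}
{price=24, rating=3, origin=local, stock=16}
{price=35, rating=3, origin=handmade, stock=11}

Rejected, Rejected, Accepted

'Accepted' ⟺ origin is handmade AND stock ≤ 12.
{price=6, rating=2, origin=handmade, stock=18}: origin is handmade, stock = 18, lacks this property → Rejected.
{price=24, rating=3, origin=local, stock=16}: origin is local, stock = 16, lacks this property → Rejected.
{price=35, rating=3, origin=handmade, stock=11}: origin is handmade, stock = 11, satisfies this → Accepted.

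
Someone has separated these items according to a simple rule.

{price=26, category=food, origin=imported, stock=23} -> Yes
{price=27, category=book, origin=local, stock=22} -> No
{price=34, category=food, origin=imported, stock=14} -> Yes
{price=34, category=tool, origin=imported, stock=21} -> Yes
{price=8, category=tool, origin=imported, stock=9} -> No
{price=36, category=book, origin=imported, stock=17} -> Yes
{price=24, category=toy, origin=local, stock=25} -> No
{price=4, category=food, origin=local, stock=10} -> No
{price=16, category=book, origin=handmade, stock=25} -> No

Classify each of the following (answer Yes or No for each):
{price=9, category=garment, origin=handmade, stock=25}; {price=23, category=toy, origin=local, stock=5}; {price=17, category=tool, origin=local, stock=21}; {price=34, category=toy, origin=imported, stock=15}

Every 'Yes' example satisfies: origin is imported AND price ≥ 16. None of the 'No' examples do.
{price=9, category=garment, origin=handmade, stock=25} → origin is handmade, price = 9 → No.
{price=23, category=toy, origin=local, stock=5} → origin is local, price = 23 → No.
{price=17, category=tool, origin=local, stock=21} → origin is local, price = 17 → No.
{price=34, category=toy, origin=imported, stock=15} → origin is imported, price = 34 → Yes.

No, No, No, Yes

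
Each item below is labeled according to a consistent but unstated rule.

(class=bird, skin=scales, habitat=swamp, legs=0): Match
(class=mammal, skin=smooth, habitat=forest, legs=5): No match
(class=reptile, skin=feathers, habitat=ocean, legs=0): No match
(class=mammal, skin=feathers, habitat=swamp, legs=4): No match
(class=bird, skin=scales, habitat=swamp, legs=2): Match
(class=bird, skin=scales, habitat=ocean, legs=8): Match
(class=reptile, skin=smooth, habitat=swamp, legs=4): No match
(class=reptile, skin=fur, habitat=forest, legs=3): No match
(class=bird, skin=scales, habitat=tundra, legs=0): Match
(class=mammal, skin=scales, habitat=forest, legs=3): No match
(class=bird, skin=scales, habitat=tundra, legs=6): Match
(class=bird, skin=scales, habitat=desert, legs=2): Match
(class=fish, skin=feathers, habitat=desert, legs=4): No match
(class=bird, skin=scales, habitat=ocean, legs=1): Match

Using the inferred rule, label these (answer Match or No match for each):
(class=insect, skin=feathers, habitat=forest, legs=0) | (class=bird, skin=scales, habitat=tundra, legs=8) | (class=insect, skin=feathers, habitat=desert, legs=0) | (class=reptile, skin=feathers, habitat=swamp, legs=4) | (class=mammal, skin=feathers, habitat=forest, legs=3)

All 'Match' examples share one property — class is bird — and every 'No match' example lacks it.
(class=insect, skin=feathers, habitat=forest, legs=0): class is insect, lacks this property → No match.
(class=bird, skin=scales, habitat=tundra, legs=8): class is bird, qualifies → Match.
(class=insect, skin=feathers, habitat=desert, legs=0): class is insect, lacks this property → No match.
(class=reptile, skin=feathers, habitat=swamp, legs=4): class is reptile, lacks this property → No match.
(class=mammal, skin=feathers, habitat=forest, legs=3): class is mammal, lacks this property → No match.

No match, Match, No match, No match, No match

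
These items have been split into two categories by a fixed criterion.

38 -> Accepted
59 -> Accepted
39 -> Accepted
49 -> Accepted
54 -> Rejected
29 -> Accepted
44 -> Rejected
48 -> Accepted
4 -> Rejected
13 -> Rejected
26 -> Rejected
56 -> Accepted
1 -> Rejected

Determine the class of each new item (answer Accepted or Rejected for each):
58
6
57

The rule appears to be: digit sum ≥ 10.
58 → digit sum 5+8 = 13 → Accepted.
6 → digit sum 6 → Rejected.
57 → digit sum 5+7 = 12 → Accepted.

Accepted, Rejected, Accepted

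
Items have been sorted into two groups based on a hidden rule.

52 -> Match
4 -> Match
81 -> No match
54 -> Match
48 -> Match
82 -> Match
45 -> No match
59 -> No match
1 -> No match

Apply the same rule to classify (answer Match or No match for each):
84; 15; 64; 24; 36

Match, No match, Match, Match, Match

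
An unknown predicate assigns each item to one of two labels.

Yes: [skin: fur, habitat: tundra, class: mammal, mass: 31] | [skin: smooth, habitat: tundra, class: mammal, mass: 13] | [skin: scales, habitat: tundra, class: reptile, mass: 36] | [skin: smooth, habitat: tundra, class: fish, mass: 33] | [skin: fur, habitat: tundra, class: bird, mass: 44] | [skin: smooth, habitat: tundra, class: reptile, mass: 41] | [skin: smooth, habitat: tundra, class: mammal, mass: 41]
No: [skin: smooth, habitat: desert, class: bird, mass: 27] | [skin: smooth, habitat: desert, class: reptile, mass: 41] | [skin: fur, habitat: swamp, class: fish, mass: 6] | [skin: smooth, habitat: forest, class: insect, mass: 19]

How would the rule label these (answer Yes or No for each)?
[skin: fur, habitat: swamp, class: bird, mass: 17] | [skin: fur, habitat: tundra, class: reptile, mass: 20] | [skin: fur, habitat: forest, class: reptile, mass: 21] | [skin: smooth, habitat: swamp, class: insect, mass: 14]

A rule that fits every label: habitat is tundra — true of each 'Yes' example, false of each 'No' one.
[skin: fur, habitat: swamp, class: bird, mass: 17]: habitat is swamp, does not pass → No. [skin: fur, habitat: tundra, class: reptile, mass: 20]: habitat is tundra, qualifies → Yes. [skin: fur, habitat: forest, class: reptile, mass: 21]: habitat is forest, does not pass → No. [skin: smooth, habitat: swamp, class: insect, mass: 14]: habitat is swamp, does not pass → No.

No, Yes, No, No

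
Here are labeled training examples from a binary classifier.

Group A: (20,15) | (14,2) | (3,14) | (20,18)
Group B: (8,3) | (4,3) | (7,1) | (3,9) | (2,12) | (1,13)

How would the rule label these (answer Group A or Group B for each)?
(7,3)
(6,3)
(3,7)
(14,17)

Group B, Group B, Group B, Group A

Rule: sum ≥ 16. This holds for each 'Group A' example and fails for each 'Group B' one.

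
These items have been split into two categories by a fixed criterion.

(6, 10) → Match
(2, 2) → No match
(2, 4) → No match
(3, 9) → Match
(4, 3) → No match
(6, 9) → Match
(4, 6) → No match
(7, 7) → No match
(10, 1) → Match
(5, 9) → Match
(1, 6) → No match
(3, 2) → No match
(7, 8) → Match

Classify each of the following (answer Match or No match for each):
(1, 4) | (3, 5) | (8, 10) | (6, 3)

The classifier is using: max ≥ 8.
(1, 4): max 4 — fails the rule, so No match. (3, 5): max 5 — fails the rule, so No match. (8, 10): max 10 — meets the rule, so Match. (6, 3): max 6 — fails the rule, so No match.

No match, No match, Match, No match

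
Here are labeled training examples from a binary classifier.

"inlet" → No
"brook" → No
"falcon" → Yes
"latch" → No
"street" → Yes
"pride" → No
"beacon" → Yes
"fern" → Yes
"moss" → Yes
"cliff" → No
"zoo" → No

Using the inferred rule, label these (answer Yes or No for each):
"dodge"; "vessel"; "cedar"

No, Yes, No

'Yes' ⟺ even length.
No: "dodge", since length 5. Yes: "vessel", since length 6. No: "cedar", since length 5.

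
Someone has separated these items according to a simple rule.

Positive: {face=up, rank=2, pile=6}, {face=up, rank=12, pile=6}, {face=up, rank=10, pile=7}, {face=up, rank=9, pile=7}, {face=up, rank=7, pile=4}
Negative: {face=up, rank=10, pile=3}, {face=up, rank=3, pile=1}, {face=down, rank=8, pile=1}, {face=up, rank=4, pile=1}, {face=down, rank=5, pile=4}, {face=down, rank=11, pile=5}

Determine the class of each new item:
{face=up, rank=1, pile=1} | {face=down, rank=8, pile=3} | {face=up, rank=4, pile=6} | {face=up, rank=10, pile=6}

Rule: face is up AND pile ≥ 4. This holds for each 'Positive' example and fails for each 'Negative' one.
{face=up, rank=1, pile=1}: face is up, pile = 1, does not pass → Negative.
{face=down, rank=8, pile=3}: face is down, pile = 3, does not pass → Negative.
{face=up, rank=4, pile=6}: face is up, pile = 6, satisfies this → Positive.
{face=up, rank=10, pile=6}: face is up, pile = 6, satisfies this → Positive.

Negative, Negative, Positive, Positive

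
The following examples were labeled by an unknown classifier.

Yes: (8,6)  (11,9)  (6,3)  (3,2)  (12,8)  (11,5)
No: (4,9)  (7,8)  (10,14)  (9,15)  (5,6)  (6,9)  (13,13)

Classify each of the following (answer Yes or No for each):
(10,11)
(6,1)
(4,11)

One predicate separates the groups cleanly: first > second.
(10,11): No (10 < 11). (6,1): Yes (6 > 1). (4,11): No (4 < 11).

No, Yes, No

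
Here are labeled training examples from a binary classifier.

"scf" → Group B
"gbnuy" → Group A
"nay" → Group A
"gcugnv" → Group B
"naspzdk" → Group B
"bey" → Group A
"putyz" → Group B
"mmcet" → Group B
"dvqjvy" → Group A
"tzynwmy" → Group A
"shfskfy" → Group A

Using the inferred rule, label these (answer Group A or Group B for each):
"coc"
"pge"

The common property of the 'Group A' items is: ends with 'y'. No 'Group B' item has it.

Group B, Group B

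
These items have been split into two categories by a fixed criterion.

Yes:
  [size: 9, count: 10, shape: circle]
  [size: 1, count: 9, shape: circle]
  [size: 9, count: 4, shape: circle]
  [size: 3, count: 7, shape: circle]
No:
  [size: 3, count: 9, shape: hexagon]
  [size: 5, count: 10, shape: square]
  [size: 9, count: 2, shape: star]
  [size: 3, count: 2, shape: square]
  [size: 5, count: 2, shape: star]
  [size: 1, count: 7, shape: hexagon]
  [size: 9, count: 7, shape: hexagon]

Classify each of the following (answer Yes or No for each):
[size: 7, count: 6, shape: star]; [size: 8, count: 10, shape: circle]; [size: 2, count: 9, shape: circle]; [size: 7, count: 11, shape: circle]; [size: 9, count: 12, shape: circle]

No, Yes, Yes, Yes, Yes

The simplest hypothesis consistent with all the labels is: shape is circle.
[size: 7, count: 6, shape: star] — shape is star, hence No. [size: 8, count: 10, shape: circle] — shape is circle, hence Yes. [size: 2, count: 9, shape: circle] — shape is circle, hence Yes. [size: 7, count: 11, shape: circle] — shape is circle, hence Yes. [size: 9, count: 12, shape: circle] — shape is circle, hence Yes.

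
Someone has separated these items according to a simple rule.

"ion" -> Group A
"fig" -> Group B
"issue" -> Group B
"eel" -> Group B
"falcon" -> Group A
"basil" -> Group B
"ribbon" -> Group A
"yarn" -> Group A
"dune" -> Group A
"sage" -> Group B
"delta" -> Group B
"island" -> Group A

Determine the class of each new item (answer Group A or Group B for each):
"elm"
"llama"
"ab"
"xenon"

Group B, Group B, Group B, Group A

A rule that fits every label: contains 'n' — true of each 'Group A' example, false of each 'Group B' one.
"elm": no 'n' — does not pass, so Group B. "llama": no 'n' — does not pass, so Group B. "ab": no 'n' — does not pass, so Group B. "xenon": has 'n' — passes, so Group A.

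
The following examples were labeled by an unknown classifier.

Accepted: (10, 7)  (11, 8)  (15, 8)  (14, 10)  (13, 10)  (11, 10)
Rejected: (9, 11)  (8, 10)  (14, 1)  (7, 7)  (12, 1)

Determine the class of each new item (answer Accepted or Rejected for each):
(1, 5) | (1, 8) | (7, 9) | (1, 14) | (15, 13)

Rejected, Rejected, Rejected, Rejected, Accepted

The classifier is using: first > second AND sum ≥ 17.
Rejected: (1, 5), since 1 < 5, 1+5 = 6.
Rejected: (1, 8), since 1 < 8, 1+8 = 9.
Rejected: (7, 9), since 7 < 9, 7+9 = 16.
Rejected: (1, 14), since 1 < 14, 1+14 = 15.
Accepted: (15, 13), since 15 > 13, 15+13 = 28.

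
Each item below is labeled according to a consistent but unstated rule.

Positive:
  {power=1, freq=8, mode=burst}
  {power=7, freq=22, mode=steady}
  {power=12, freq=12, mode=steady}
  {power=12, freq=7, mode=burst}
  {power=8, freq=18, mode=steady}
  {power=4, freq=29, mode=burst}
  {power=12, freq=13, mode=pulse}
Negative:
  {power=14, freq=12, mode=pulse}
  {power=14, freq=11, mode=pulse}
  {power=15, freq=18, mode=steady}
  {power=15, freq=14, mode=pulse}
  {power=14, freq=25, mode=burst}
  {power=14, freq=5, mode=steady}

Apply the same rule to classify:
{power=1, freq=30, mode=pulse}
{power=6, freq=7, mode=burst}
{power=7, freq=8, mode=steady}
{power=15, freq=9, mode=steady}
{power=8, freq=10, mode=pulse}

Positive, Positive, Positive, Negative, Positive

Rule: power ≤ 12. This holds for each 'Positive' example and fails for each 'Negative' one.
{power=1, freq=30, mode=pulse}: Positive (power = 1). {power=6, freq=7, mode=burst}: Positive (power = 6). {power=7, freq=8, mode=steady}: Positive (power = 7). {power=15, freq=9, mode=steady}: Negative (power = 15). {power=8, freq=10, mode=pulse}: Positive (power = 8).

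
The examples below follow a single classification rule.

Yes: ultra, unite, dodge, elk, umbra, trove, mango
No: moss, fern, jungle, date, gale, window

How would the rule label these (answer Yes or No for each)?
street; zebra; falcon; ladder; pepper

The simplest hypothesis consistent with all the labels is: odd length.

No, Yes, No, No, No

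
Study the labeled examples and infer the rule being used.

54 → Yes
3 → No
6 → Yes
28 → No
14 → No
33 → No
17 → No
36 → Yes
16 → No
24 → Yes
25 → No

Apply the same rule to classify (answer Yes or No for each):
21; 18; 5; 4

No, Yes, No, No

A rule that fits every label: multiple of 6 — true of each 'Yes' example, false of each 'No' one.
No: 21, since 21 = 6·3 + 3.
Yes: 18, since 18 = 6·3.
No: 5, since 5 = 6·0 + 5.
No: 4, since 4 = 6·0 + 4.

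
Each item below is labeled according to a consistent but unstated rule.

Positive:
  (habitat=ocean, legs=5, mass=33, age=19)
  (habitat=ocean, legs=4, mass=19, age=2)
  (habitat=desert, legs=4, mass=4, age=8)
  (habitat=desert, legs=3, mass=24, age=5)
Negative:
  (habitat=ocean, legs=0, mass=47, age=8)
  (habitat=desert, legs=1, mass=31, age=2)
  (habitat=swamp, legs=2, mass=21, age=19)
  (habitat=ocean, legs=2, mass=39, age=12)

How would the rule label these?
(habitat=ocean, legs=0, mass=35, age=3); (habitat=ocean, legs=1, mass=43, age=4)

A rule that fits every label: legs ≥ 3 — true of each 'Positive' example, false of each 'Negative' one.
Negative: (habitat=ocean, legs=0, mass=35, age=3), since legs = 0.
Negative: (habitat=ocean, legs=1, mass=43, age=4), since legs = 1.

Negative, Negative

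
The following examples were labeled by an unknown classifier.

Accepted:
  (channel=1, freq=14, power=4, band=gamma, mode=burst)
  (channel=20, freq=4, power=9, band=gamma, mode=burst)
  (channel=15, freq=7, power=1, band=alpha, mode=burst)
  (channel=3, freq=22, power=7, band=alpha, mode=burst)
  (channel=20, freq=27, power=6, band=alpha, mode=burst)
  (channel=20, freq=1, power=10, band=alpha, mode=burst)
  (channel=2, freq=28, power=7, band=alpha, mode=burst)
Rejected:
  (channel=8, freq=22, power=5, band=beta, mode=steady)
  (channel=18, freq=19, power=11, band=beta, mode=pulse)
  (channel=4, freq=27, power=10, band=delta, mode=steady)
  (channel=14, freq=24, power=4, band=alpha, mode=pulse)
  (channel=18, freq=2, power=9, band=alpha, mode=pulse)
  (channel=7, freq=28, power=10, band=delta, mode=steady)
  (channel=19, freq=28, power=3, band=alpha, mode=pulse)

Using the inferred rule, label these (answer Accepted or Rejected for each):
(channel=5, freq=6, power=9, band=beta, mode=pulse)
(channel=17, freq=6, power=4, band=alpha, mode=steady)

Rejected, Rejected

The simplest hypothesis consistent with all the labels is: mode is burst.
Rejected: (channel=5, freq=6, power=9, band=beta, mode=pulse), since mode is pulse.
Rejected: (channel=17, freq=6, power=4, band=alpha, mode=steady), since mode is steady.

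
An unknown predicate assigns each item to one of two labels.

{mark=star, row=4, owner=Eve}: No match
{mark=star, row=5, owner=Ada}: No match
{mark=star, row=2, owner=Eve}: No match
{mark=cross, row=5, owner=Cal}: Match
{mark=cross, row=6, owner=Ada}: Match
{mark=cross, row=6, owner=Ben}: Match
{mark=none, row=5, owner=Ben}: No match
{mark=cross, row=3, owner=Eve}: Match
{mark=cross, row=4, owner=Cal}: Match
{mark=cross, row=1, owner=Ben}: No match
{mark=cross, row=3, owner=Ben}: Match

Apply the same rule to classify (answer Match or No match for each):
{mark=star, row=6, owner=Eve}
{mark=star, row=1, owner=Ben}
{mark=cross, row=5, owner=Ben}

The rule appears to be: mark is cross AND row ≥ 2.

No match, No match, Match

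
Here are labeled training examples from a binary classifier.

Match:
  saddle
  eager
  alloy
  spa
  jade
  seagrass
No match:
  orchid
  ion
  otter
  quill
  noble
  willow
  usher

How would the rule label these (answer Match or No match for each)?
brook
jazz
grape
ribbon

No match, Match, Match, No match

The simplest hypothesis consistent with all the labels is: contains 'a'.
No match: brook, since no 'a'. Match: jazz, since has 'a'. Match: grape, since has 'a'. No match: ribbon, since no 'a'.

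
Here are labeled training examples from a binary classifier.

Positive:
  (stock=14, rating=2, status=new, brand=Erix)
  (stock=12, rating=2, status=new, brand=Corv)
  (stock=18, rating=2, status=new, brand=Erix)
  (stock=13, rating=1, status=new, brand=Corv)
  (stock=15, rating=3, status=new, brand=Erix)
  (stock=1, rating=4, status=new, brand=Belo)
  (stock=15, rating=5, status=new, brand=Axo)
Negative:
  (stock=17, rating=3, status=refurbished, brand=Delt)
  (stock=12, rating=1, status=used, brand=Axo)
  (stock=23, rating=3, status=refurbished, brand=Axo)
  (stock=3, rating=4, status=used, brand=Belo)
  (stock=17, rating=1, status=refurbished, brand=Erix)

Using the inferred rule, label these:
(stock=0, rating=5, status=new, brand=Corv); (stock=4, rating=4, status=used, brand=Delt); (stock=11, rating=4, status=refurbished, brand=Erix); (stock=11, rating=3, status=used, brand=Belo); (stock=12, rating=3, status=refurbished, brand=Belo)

Positive, Negative, Negative, Negative, Negative

The common property of the 'Positive' items is: status is new. No 'Negative' item has it.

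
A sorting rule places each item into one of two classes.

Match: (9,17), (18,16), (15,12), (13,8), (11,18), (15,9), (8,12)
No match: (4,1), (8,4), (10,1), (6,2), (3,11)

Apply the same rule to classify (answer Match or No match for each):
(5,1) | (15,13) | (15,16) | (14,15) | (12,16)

No match, Match, Match, Match, Match

The distinguishing property — sum ≥ 20 — holds for all the 'Match' cases and none of the 'No match' cases.
No match: (5,1), since 5+1 = 6. Match: (15,13), since 15+13 = 28. Match: (15,16), since 15+16 = 31. Match: (14,15), since 14+15 = 29. Match: (12,16), since 12+16 = 28.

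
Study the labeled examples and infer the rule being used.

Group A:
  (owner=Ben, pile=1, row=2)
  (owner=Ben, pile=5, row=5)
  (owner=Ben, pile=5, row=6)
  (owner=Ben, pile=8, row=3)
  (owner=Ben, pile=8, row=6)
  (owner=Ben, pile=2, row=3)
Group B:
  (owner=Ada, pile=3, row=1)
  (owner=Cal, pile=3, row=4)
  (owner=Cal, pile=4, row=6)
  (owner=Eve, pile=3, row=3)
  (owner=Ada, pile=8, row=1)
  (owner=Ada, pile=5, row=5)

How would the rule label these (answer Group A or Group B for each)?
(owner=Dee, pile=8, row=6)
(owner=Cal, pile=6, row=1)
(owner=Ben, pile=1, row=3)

Group B, Group B, Group A

The pattern is that an item is 'Group A' exactly when: owner is Ben.
(owner=Dee, pile=8, row=6) — owner is Dee, hence Group B. (owner=Cal, pile=6, row=1) — owner is Cal, hence Group B. (owner=Ben, pile=1, row=3) — owner is Ben, hence Group A.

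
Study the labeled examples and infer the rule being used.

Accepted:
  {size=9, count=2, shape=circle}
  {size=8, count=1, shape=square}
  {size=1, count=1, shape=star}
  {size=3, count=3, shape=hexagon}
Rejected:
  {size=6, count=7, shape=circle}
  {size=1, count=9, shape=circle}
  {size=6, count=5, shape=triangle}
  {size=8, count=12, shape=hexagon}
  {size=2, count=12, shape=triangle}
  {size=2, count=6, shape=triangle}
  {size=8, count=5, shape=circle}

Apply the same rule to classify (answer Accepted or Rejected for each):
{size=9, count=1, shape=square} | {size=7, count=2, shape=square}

Accepted, Accepted

The classifier is using: count ≤ 3.
{size=9, count=1, shape=square}: count = 1, matches → Accepted.
{size=7, count=2, shape=square}: count = 2, matches → Accepted.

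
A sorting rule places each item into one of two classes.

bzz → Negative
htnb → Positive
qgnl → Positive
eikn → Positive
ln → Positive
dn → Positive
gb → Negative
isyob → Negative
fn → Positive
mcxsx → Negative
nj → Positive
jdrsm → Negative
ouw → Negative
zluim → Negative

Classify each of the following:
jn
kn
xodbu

Positive, Positive, Negative

All 'Positive' examples share one property — contains 'n' — and every 'Negative' example lacks it.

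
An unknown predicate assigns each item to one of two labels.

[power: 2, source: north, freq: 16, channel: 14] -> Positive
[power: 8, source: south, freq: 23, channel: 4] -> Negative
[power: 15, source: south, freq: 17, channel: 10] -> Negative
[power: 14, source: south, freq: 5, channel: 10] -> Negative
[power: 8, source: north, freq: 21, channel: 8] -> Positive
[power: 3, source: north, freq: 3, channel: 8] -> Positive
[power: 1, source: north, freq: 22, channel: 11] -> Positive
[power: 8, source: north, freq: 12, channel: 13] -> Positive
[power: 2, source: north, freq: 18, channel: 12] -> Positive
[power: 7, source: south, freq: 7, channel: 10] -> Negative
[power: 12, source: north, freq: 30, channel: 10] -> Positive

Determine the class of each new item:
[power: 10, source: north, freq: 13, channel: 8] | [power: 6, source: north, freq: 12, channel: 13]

Positive, Positive

The rule appears to be: source is north.
[power: 10, source: north, freq: 13, channel: 8]: source is north, qualifies → Positive. [power: 6, source: north, freq: 12, channel: 13]: source is north, qualifies → Positive.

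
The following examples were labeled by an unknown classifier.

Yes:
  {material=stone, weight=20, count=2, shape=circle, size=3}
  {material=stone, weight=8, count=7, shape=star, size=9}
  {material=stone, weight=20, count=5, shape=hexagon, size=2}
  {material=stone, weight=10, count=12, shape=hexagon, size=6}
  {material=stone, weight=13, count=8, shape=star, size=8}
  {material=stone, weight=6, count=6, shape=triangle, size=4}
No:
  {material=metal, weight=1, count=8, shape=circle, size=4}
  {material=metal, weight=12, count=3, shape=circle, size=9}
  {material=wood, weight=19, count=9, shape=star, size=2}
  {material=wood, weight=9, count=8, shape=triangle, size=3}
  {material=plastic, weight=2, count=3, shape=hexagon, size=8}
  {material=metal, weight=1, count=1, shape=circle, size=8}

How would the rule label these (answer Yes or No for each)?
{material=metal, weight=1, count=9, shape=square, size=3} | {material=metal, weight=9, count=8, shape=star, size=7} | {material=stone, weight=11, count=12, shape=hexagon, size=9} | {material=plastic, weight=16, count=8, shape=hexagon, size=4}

No, No, Yes, No

The rule appears to be: material is stone.
{material=metal, weight=1, count=9, shape=square, size=3}: material is metal — doesn't qualify, so No.
{material=metal, weight=9, count=8, shape=star, size=7}: material is metal — doesn't qualify, so No.
{material=stone, weight=11, count=12, shape=hexagon, size=9}: material is stone — meets the rule, so Yes.
{material=plastic, weight=16, count=8, shape=hexagon, size=4}: material is plastic — doesn't qualify, so No.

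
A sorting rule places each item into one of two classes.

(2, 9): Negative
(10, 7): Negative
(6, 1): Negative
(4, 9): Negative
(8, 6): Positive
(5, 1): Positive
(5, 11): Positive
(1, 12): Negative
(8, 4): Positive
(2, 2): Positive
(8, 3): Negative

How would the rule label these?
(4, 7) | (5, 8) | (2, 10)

Negative, Negative, Positive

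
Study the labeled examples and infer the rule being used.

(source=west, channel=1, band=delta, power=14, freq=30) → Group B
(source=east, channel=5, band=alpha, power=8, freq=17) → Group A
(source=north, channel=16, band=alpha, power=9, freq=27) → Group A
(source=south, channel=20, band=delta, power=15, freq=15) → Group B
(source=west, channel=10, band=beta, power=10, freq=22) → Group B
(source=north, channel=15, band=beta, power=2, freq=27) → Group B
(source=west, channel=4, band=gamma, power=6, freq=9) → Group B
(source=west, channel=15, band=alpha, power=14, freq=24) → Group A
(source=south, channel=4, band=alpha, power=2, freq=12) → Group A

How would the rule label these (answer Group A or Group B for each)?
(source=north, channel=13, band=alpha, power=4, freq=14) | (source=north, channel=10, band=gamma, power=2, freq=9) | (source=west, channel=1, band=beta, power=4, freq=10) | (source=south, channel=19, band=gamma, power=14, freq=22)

One predicate separates the groups cleanly: band is alpha.
(source=north, channel=13, band=alpha, power=4, freq=14) → band is alpha → Group A.
(source=north, channel=10, band=gamma, power=2, freq=9) → band is gamma → Group B.
(source=west, channel=1, band=beta, power=4, freq=10) → band is beta → Group B.
(source=south, channel=19, band=gamma, power=14, freq=22) → band is gamma → Group B.

Group A, Group B, Group B, Group B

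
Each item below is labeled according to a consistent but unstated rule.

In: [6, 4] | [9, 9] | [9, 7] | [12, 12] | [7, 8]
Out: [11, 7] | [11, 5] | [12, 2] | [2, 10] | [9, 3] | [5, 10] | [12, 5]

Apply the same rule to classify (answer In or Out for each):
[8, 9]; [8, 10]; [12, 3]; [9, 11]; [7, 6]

In, In, Out, In, In

The rule appears to be: |first − second| ≤ 2.
In: [8, 9], since |8−9| = 1. In: [8, 10], since |8−10| = 2. Out: [12, 3], since |12−3| = 9. In: [9, 11], since |9−11| = 2. In: [7, 6], since |7−6| = 1.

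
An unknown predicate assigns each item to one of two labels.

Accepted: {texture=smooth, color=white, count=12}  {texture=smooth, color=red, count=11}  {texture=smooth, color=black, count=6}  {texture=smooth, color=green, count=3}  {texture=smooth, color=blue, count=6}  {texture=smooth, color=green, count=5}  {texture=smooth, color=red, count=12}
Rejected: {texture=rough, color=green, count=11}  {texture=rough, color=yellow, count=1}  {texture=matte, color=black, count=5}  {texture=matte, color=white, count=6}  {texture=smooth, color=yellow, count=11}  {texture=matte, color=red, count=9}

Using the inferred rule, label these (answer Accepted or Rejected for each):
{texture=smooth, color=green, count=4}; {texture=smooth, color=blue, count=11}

Accepted, Accepted

Every 'Accepted' example satisfies: texture is smooth AND color is not yellow. None of the 'Rejected' examples do.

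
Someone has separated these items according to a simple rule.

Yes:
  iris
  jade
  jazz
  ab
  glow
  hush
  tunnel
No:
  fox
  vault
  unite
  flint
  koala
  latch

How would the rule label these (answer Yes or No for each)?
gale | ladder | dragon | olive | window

All 'Yes' examples share one property — even length — and every 'No' example lacks it.
gale: Yes (length 4). ladder: Yes (length 6). dragon: Yes (length 6). olive: No (length 5). window: Yes (length 6).

Yes, Yes, Yes, No, Yes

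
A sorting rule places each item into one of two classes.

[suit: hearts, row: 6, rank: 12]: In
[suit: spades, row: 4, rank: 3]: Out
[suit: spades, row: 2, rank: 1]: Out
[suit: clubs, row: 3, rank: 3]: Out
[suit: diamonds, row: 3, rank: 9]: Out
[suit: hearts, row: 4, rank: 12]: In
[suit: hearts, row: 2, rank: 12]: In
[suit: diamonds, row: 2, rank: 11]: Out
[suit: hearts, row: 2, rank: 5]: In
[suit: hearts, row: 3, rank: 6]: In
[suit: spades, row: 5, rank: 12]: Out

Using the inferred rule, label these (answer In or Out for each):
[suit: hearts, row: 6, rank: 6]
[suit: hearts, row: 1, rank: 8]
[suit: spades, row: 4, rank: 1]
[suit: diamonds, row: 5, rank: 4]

The common property of the 'In' items is: suit is hearts. No 'Out' item has it.
[suit: hearts, row: 6, rank: 6]: suit is hearts — fits, so In. [suit: hearts, row: 1, rank: 8]: suit is hearts — fits, so In. [suit: spades, row: 4, rank: 1]: suit is spades — lacks this property, so Out. [suit: diamonds, row: 5, rank: 4]: suit is diamonds — lacks this property, so Out.

In, In, Out, Out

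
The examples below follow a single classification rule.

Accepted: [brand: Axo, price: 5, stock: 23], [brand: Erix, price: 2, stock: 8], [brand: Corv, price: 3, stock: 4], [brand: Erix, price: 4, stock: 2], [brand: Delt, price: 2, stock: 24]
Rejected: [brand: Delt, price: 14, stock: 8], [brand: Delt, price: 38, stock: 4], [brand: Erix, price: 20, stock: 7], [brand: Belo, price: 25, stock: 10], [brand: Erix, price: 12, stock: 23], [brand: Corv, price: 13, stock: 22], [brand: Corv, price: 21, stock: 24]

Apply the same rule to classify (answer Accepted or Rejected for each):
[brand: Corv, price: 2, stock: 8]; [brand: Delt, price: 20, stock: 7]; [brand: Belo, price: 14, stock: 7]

The classifier is using: price ≤ 5.
[brand: Corv, price: 2, stock: 8]: price = 2, matches → Accepted.
[brand: Delt, price: 20, stock: 7]: price = 20, fails the rule → Rejected.
[brand: Belo, price: 14, stock: 7]: price = 14, fails the rule → Rejected.

Accepted, Rejected, Rejected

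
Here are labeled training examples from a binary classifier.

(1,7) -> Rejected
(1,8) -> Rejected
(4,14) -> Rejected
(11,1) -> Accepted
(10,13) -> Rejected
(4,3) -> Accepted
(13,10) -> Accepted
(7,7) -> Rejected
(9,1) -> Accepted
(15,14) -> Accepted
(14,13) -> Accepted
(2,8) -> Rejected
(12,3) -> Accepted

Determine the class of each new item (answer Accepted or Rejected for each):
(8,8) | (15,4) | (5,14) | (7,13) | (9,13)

The distinguishing property — first > second — holds for all the 'Accepted' cases and none of the 'Rejected' cases.
(8,8): Rejected (8 = 8).
(15,4): Accepted (15 > 4).
(5,14): Rejected (5 < 14).
(7,13): Rejected (7 < 13).
(9,13): Rejected (9 < 13).

Rejected, Accepted, Rejected, Rejected, Rejected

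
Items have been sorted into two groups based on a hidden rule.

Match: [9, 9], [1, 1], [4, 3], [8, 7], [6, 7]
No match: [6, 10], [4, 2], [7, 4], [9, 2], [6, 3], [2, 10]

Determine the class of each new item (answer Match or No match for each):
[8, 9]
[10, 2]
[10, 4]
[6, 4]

Rule: |first − second| ≤ 1. This holds for each 'Match' example and fails for each 'No match' one.

Match, No match, No match, No match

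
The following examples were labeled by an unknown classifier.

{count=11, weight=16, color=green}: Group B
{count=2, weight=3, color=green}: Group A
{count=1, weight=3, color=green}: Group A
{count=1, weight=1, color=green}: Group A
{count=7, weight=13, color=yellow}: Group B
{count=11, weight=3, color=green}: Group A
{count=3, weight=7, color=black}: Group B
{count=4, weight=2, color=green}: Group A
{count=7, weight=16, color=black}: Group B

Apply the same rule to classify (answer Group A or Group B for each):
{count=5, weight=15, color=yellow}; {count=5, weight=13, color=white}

The simplest hypothesis consistent with all the labels is: weight ≤ 3.
{count=5, weight=15, color=yellow}: Group B (weight = 15).
{count=5, weight=13, color=white}: Group B (weight = 13).

Group B, Group B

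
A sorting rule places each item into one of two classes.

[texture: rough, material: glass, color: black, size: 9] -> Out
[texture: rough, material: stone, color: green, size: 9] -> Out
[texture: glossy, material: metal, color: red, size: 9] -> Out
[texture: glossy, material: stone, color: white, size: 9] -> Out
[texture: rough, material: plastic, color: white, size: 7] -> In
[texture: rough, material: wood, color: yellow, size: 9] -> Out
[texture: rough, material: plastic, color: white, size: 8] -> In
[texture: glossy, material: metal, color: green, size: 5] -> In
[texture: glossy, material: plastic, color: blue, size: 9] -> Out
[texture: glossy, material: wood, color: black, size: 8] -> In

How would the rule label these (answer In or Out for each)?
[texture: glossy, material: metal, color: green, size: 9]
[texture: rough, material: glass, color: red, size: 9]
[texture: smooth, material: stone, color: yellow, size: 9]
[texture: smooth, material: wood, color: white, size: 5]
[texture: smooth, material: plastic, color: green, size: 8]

The classifier is using: size ≤ 8.
[texture: glossy, material: metal, color: green, size: 9]: size = 9, does not fit → Out. [texture: rough, material: glass, color: red, size: 9]: size = 9, does not fit → Out. [texture: smooth, material: stone, color: yellow, size: 9]: size = 9, does not fit → Out. [texture: smooth, material: wood, color: white, size: 5]: size = 5, fits → In. [texture: smooth, material: plastic, color: green, size: 8]: size = 8, fits → In.

Out, Out, Out, In, In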